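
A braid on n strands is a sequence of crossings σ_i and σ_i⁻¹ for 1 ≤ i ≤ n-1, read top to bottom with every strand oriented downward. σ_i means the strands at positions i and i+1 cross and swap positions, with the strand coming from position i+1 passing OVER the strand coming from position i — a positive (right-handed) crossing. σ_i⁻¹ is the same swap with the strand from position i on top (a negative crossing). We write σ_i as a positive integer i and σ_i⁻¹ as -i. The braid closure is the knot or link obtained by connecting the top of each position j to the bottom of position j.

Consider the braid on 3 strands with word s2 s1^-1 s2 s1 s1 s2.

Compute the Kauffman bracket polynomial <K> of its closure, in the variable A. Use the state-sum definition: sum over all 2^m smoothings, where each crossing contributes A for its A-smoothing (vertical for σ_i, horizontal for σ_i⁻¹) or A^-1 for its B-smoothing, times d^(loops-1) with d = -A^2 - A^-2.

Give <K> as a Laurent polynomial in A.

A^8 - A^4 + 2 - A^-4 + A^-8 - A^-12

Derivation:
Braid: s2 s1^-1 s2 s1 s1 s2 on 3 strands, 6 crossings.
Writhe w = (#positive) - (#negative) = 5 - 1 = 4.
Enumerate smoothing states for the bracket polynomial. There are 2^6 = 64 states.
For each crossing: s=0 is the vertical smoothing, s=1 horizontal. Crossing k contributes A^(sign_k * (1 - 2*s_k)); loop factor d = -A^2 - A^-2.
Tabulate the states by total A-exponent and number of loops L (A-exp: L × count):
  A^6: L=2 ×1
  A^4: L=1 ×3, L=3 ×3
  A^2: L=2 ×14, L=4 ×1
  A^0: L=1 ×10, L=3 ×10
  A^-2: L=2 ×13, L=4 ×2
  A^-4: L=3 ×6
  A^-6: L=4 ×1
Each group contributes A^e * Σ count * d^(L-1):
Powers of d = -A^2 - A^-2: d^2 = A^4 + 2 + A^-4; d^3 = -A^6 - 3*A^2 - 3*A^-2 - A^-6.
  A^6 * (d) = -A^8 - A^4
  A^4 * (3 + 3*d^2) = 3*A^8 + 9*A^4 + 3
  A^2 * (14*d + d^3) = -A^8 - 17*A^4 - 17 - A^-4
  A^0 * (10 + 10*d^2) = 10*A^4 + 30 + 10*A^-4
  A^-2 * (13*d + 2*d^3) = -2*A^4 - 19 - 19*A^-4 - 2*A^-8
  A^-4 * (6*d^2) = 6 + 12*A^-4 + 6*A^-8
  A^-6 * (d^3) = -1 - 3*A^-4 - 3*A^-8 - A^-12
Summing the groups: <K> = A^8 - A^4 + 2 - A^-4 + A^-8 - A^-12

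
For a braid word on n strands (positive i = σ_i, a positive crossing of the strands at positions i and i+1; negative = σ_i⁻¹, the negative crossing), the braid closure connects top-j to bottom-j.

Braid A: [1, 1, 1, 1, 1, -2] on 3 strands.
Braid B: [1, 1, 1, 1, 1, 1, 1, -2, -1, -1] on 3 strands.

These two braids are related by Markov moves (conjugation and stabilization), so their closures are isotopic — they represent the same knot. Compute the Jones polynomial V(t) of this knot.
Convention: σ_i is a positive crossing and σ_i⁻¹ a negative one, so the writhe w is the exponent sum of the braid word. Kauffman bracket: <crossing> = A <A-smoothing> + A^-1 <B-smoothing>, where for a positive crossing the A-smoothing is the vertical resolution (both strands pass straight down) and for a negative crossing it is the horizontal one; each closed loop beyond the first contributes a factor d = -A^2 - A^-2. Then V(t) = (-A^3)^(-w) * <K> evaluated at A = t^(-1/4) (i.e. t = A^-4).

Markov-equivalent braids have isotopic closures, hence identical knot invariants. Strip the Markov moves from each word to reach a common short braid β, then compute V(t) once on β.
Braid A: s1 s1 s1 s1 s1 s2^-1 on 3 strands reduces by inverse Markov moves (closure unchanged at each step):
  Destabilize: the word has the form β·s2^-1 where s2^-1 occurs only as the final letter (β ∈ B_2); drop it and the last strand → 2 strands.
Reduced to β = s1 s1 s1 s1 s1 on 2 strands, 5 crossings.
Braid B: s1 s1 s1 s1 s1 s1 s1 s2^-1 s1^-1 s1^-1 on 3 strands reduces by inverse Markov moves (closure unchanged at each step):
  Deconjugate: the word is γ·β·γ⁻¹ with γ = s1 s1 (prefix) and γ⁻¹ = s1^-1 s1^-1 (suffix); strip both.
  Destabilize: the word has the form β·s2^-1 where s2^-1 occurs only as the final letter (β ∈ B_2); drop it and the last strand → 2 strands.
Reduced to β = s1 s1 s1 s1 s1 on 2 strands, 5 crossings.
Both give the same β = s1 s1 s1 s1 s1 on 2 strands, so one state sum suffices:
Braid: s1 s1 s1 s1 s1 on 2 strands, 5 crossings.
Writhe w = (#positive) - (#negative) = 5 - 0 = 5.
Enumerate smoothing states for the bracket polynomial. There are 2^5 = 32 states.
Each crossing splits two ways (0=vertical, 1=horizontal). The state's weight is A^(#A-smoothings - #B-smoothings) * d^(loops - 1).
  state 00000: A-exp=+5, loops=2, term = A^5 * d^1
  state 00001: A-exp=+3, loops=1, term = A^3 * d^0
  state 00010: A-exp=+3, loops=1, term = A^3 * d^0
  state 00011: A-exp=+1, loops=2, term = A^1 * d^1
  state 00100: A-exp=+3, loops=1, term = A^3 * d^0
  state 00101: A-exp=+1, loops=2, term = A^1 * d^1
  state 00110: A-exp=+1, loops=2, term = A^1 * d^1
  state 00111: A-exp=-1, loops=3, term = A^-1 * d^2
  state 01000: A-exp=+3, loops=1, term = A^3 * d^0
  state 01001: A-exp=+1, loops=2, term = A^1 * d^1
  state 01010: A-exp=+1, loops=2, term = A^1 * d^1
  state 01011: A-exp=-1, loops=3, term = A^-1 * d^2
  state 01100: A-exp=+1, loops=2, term = A^1 * d^1
  state 01101: A-exp=-1, loops=3, term = A^-1 * d^2
  state 01110: A-exp=-1, loops=3, term = A^-1 * d^2
  state 01111: A-exp=-3, loops=4, term = A^-3 * d^3
  state 10000: A-exp=+3, loops=1, term = A^3 * d^0
  state 10001: A-exp=+1, loops=2, term = A^1 * d^1
  state 10010: A-exp=+1, loops=2, term = A^1 * d^1
  state 10011: A-exp=-1, loops=3, term = A^-1 * d^2
  state 10100: A-exp=+1, loops=2, term = A^1 * d^1
  state 10101: A-exp=-1, loops=3, term = A^-1 * d^2
  state 10110: A-exp=-1, loops=3, term = A^-1 * d^2
  state 10111: A-exp=-3, loops=4, term = A^-3 * d^3
  state 11000: A-exp=+1, loops=2, term = A^1 * d^1
  state 11001: A-exp=-1, loops=3, term = A^-1 * d^2
  state 11010: A-exp=-1, loops=3, term = A^-1 * d^2
  state 11011: A-exp=-3, loops=4, term = A^-3 * d^3
  state 11100: A-exp=-1, loops=3, term = A^-1 * d^2
  state 11101: A-exp=-3, loops=4, term = A^-3 * d^3
  state 11110: A-exp=-3, loops=4, term = A^-3 * d^3
  state 11111: A-exp=-5, loops=5, term = A^-5 * d^4
Collect the terms by A-exponent (count of states per loop number):
Powers of d = -A^2 - A^-2: d^2 = A^4 + 2 + A^-4; d^3 = -A^6 - 3*A^2 - 3*A^-2 - A^-6; d^4 = A^8 + 4*A^4 + 6 + 4*A^-4 + A^-8.
  A^5 * (d) = -A^7 - A^3
  A^3 * (5) = 5*A^3
  A^1 * (10*d) = -10*A^3 - 10*A^-1
  A^-1 * (10*d^2) = 10*A^3 + 20*A^-1 + 10*A^-5
  A^-3 * (5*d^3) = -5*A^3 - 15*A^-1 - 15*A^-5 - 5*A^-9
  A^-5 * (d^4) = A^3 + 4*A^-1 + 6*A^-5 + 4*A^-9 + A^-13
Summing the groups: <K> = -A^7 - A^-1 + A^-5 - A^-9 + A^-13
Normalise by the writhe: (-A^3)^(-w) = (-A^3)^(-5) = -A^-15, so f(A) = -A^-15 * <K> = A^-8 + A^-16 - A^-20 + A^-24 - A^-28.
Substitute A = t^(-1/4), i.e. A^e → t^(-e/4): V(t) = -t^7 + t^6 - t^5 + t^4 + t^2

Answer: -t^7 + t^6 - t^5 + t^4 + t^2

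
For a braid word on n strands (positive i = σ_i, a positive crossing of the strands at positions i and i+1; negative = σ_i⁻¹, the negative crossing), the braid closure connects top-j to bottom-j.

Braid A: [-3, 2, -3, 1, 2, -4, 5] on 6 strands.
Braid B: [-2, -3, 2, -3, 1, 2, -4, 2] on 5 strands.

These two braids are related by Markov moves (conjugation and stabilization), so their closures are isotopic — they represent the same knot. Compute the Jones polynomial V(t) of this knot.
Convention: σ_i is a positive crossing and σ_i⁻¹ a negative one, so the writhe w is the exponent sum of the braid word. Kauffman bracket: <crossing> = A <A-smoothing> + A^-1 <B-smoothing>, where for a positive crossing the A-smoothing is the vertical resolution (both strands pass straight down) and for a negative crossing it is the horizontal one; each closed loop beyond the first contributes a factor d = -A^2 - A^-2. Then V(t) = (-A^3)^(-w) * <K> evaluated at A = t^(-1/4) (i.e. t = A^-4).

Markov-equivalent braids have isotopic closures, hence identical knot invariants. Strip the Markov moves from each word to reach a common short braid β, then compute V(t) once on β.
Braid A: s3^-1 s2 s3^-1 s1 s2 s4^-1 s5 on 6 strands reduces by inverse Markov moves (closure unchanged at each step):
  Destabilize: the word has the form β·s5 where s5 occurs only as the final letter (β ∈ B_5); drop it and the last strand → 5 strands.
Reduced to β = s3^-1 s2 s3^-1 s1 s2 s4^-1 on 5 strands, 6 crossings.
Braid B: s2^-1 s3^-1 s2 s3^-1 s1 s2 s4^-1 s2 on 5 strands reduces by inverse Markov moves (closure unchanged at each step):
  Deconjugate: the word is γ·β·γ⁻¹ with γ = s2^-1 (prefix) and γ⁻¹ = s2 (suffix); strip both.
Reduced to β = s3^-1 s2 s3^-1 s1 s2 s4^-1 on 5 strands, 6 crossings.
Both give the same β = s3^-1 s2 s3^-1 s1 s2 s4^-1 on 5 strands, so one state sum suffices:
Braid: s3^-1 s2 s3^-1 s1 s2 s4^-1 on 5 strands, 6 crossings.
Writhe w = (#positive) - (#negative) = 3 - 3 = 0.
Computing the Kauffman bracket via state sum. There are 2^6 = 64 states.
Smooth each crossing (0=||, 1=⌣⌢); contribution A^(Σ sign_k(1-2s_k)) * d^(L-1).
Tabulate the states by total A-exponent and number of loops L (A-exp: L × count):
  A^6: L=4 ×1
  A^4: L=3 ×5, L=5 ×1
  A^2: L=2 ×9, L=4 ×6
  A^0: L=1 ×5, L=3 ×14, L=5 ×1
  A^-2: L=2 ×9, L=4 ×6
  A^-4: L=3 ×5, L=5 ×1
  A^-6: L=4 ×1
Each group contributes A^e * Σ count * d^(L-1):
Powers of d = -A^2 - A^-2: d^2 = A^4 + 2 + A^-4; d^3 = -A^6 - 3*A^2 - 3*A^-2 - A^-6; d^4 = A^8 + 4*A^4 + 6 + 4*A^-4 + A^-8.
  A^6 * (d^3) = -A^12 - 3*A^8 - 3*A^4 - 1
  A^4 * (5*d^2 + d^4) = A^12 + 9*A^8 + 16*A^4 + 9 + A^-4
  A^2 * (9*d + 6*d^3) = -6*A^8 - 27*A^4 - 27 - 6*A^-4
  A^0 * (5 + 14*d^2 + d^4) = A^8 + 18*A^4 + 39 + 18*A^-4 + A^-8
  A^-2 * (9*d + 6*d^3) = -6*A^4 - 27 - 27*A^-4 - 6*A^-8
  A^-4 * (5*d^2 + d^4) = A^4 + 9 + 16*A^-4 + 9*A^-8 + A^-12
  A^-6 * (d^3) = -1 - 3*A^-4 - 3*A^-8 - A^-12
Summing the groups: <K> = A^8 - A^4 + 1 - A^-4 + A^-8
Normalise by the writhe: (-A^3)^(-w) = (-A^3)^(0) = 1, so f(A) = 1 * <K> = A^8 - A^4 + 1 - A^-4 + A^-8.
Substitute A = t^(-1/4), i.e. A^e → t^(-e/4): V(t) = t^2 - t + 1 - t^-1 + t^-2

Answer: t^2 - t + 1 - t^-1 + t^-2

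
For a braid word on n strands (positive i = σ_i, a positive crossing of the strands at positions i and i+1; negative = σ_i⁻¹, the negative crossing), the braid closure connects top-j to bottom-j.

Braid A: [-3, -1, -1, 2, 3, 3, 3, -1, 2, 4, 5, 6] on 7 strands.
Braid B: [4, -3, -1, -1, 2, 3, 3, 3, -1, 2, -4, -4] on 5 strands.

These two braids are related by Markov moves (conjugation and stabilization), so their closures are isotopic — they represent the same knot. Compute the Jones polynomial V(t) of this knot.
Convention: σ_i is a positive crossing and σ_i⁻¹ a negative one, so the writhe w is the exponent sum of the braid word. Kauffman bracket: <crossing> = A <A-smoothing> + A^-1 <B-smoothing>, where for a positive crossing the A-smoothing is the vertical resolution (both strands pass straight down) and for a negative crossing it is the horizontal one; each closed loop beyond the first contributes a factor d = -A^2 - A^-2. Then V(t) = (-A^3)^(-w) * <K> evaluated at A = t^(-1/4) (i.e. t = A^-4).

-t^5 + 2*t^4 - 3*t^3 + 4*t^2 - 4*t + 5 - 3*t^-1 + 2*t^-2 - t^-3

Derivation:
Markov-equivalent braids have isotopic closures, hence identical knot invariants. Strip the Markov moves from each word to reach a common short braid β, then compute V(t) once on β.
Braid A: s3^-1 s1^-1 s1^-1 s2 s3 s3 s3 s1^-1 s2 s4 s5 s6 on 7 strands reduces by inverse Markov moves (closure unchanged at each step):
  Destabilize: the word has the form β·s6 where s6 occurs only as the final letter (β ∈ B_6); drop it and the last strand → 6 strands.
  Destabilize: the word has the form β·s5 where s5 occurs only as the final letter (β ∈ B_5); drop it and the last strand → 5 strands.
  Destabilize: the word has the form β·s4 where s4 occurs only as the final letter (β ∈ B_4); drop it and the last strand → 4 strands.
Reduced to β = s3^-1 s1^-1 s1^-1 s2 s3 s3 s3 s1^-1 s2 on 4 strands, 9 crossings.
Braid B: s4 s3^-1 s1^-1 s1^-1 s2 s3 s3 s3 s1^-1 s2 s4^-1 s4^-1 on 5 strands reduces by inverse Markov moves (closure unchanged at each step):
  Deconjugate: the word is γ·β·γ⁻¹ with γ = s4 (prefix) and γ⁻¹ = s4^-1 (suffix); strip both.
  Destabilize: the word has the form β·s4^-1 where s4^-1 occurs only as the final letter (β ∈ B_4); drop it and the last strand → 4 strands.
Reduced to β = s3^-1 s1^-1 s1^-1 s2 s3 s3 s3 s1^-1 s2 on 4 strands, 9 crossings.
Both give the same β = s3^-1 s1^-1 s1^-1 s2 s3 s3 s3 s1^-1 s2 on 4 strands, so one state sum suffices:
Braid: s3^-1 s1^-1 s1^-1 s2 s3 s3 s3 s1^-1 s2 on 4 strands, 9 crossings.
Writhe w = (#positive) - (#negative) = 5 - 4 = 1.
Computing the Kauffman bracket via state sum. There are 2^9 = 512 states.
For each crossing: s=0 is the vertical smoothing, s=1 horizontal. Crossing k contributes A^(sign_k * (1 - 2*s_k)); loop factor d = -A^2 - A^-2.
Tabulate the states by total A-exponent and number of loops L (A-exp: L × count):
  A^9: L=4 ×1
  A^7: L=3 ×5, L=5 ×4
  A^5: L=2 ×10, L=4 ×23, L=6 ×3
  A^3: L=1 ×8, L=3 ×57, L=5 ×18, L=7 ×1
  A^1: L=2 ×70, L=4 ×50, L=6 ×6
  A^-1: L=1 ×33, L=3 ×75, L=5 ×18
  A^-3: L=2 ×51, L=4 ×32, L=6 ×1
  A^-5: L=3 ×32, L=5 ×4
  A^-7: L=4 ×9
  A^-9: L=5 ×1
Each group contributes A^e * Σ count * d^(L-1):
Powers of d = -A^2 - A^-2: d^2 = A^4 + 2 + A^-4; d^3 = -A^6 - 3*A^2 - 3*A^-2 - A^-6; d^4 = A^8 + 4*A^4 + 6 + 4*A^-4 + A^-8; d^5 = -A^10 - 5*A^6 - 10*A^2 - 10*A^-2 - 5*A^-6 - A^-10; d^6 = A^12 + 6*A^8 + 15*A^4 + 20 + 15*A^-4 + 6*A^-8 + A^-12.
  A^9 * (d^3) = -A^15 - 3*A^11 - 3*A^7 - A^3
  A^7 * (5*d^2 + 4*d^4) = 4*A^15 + 21*A^11 + 34*A^7 + 21*A^3 + 4*A^-1
  A^5 * (10*d + 23*d^3 + 3*d^5) = -3*A^15 - 38*A^11 - 109*A^7 - 109*A^3 - 38*A^-1 - 3*A^-5
  A^3 * (8 + 57*d^2 + 18*d^4 + d^6) = A^15 + 24*A^11 + 144*A^7 + 250*A^3 + 144*A^-1 + 24*A^-5 + A^-9
  A^1 * (70*d + 50*d^3 + 6*d^5) = -6*A^11 - 80*A^7 - 280*A^3 - 280*A^-1 - 80*A^-5 - 6*A^-9
  A^-1 * (33 + 75*d^2 + 18*d^4) = 18*A^7 + 147*A^3 + 291*A^-1 + 147*A^-5 + 18*A^-9
  A^-3 * (51*d + 32*d^3 + d^5) = -A^7 - 37*A^3 - 157*A^-1 - 157*A^-5 - 37*A^-9 - A^-13
  A^-5 * (32*d^2 + 4*d^4) = 4*A^3 + 48*A^-1 + 88*A^-5 + 48*A^-9 + 4*A^-13
  A^-7 * (9*d^3) = -9*A^-1 - 27*A^-5 - 27*A^-9 - 9*A^-13
  A^-9 * (d^4) = A^-1 + 4*A^-5 + 6*A^-9 + 4*A^-13 + A^-17
Summing the groups: <K> = A^15 - 2*A^11 + 3*A^7 - 5*A^3 + 4*A^-1 - 4*A^-5 + 3*A^-9 - 2*A^-13 + A^-17
Normalise by the writhe: (-A^3)^(-w) = (-A^3)^(-1) = -A^-3, so f(A) = -A^-3 * <K> = -A^12 + 2*A^8 - 3*A^4 + 5 - 4*A^-4 + 4*A^-8 - 3*A^-12 + 2*A^-16 - A^-20.
Substitute A = t^(-1/4), i.e. A^e → t^(-e/4): V(t) = -t^5 + 2*t^4 - 3*t^3 + 4*t^2 - 4*t + 5 - 3*t^-1 + 2*t^-2 - t^-3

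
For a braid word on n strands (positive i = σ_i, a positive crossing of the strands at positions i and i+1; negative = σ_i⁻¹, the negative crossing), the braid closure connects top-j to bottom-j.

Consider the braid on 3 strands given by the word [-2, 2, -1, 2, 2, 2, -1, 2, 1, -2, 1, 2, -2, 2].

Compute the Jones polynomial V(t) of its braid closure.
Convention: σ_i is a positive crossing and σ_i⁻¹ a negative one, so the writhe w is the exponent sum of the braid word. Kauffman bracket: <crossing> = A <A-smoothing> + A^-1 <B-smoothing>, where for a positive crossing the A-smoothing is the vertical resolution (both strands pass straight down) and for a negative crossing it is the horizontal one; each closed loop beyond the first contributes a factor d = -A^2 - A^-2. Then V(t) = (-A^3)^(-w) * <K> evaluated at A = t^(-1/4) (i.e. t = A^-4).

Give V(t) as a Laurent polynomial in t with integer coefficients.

-t^8 + t^7 - 2*t^6 + 3*t^5 - 3*t^4 + 4*t^3 - 2*t^2 + 2*t - 1

Derivation:
The presented braid s2^-1 s2 s1^-1 s2 s2 s2 s1^-1 s2 s1 s2^-1 s1 s2 s2^-1 s2 on 3 strands reduces by inverse Markov moves (closure unchanged at each step):
  Deconjugate: the word is γ·β·γ⁻¹ with γ = s2^-1 s2 (prefix) and γ⁻¹ = s2^-1 s2 (suffix); strip both.
Reduced to β = s1^-1 s2 s2 s2 s1^-1 s2 s1 s2^-1 s1 s2 on 3 strands, 10 crossings.
Compute on β:
Braid: s1^-1 s2 s2 s2 s1^-1 s2 s1 s2^-1 s1 s2 on 3 strands, 10 crossings.
Writhe w = (#positive) - (#negative) = 7 - 3 = 4.
State-sum expansion of <K>. There are 2^10 = 1024 states.
For each crossing: s=0 is the vertical smoothing, s=1 horizontal. Crossing k contributes A^(sign_k * (1 - 2*s_k)); loop factor d = -A^2 - A^-2.
Tabulate the states by total A-exponent and number of loops L (A-exp: L × count):
  A^10: L=2 ×1
  A^8: L=1 ×5, L=3 ×5
  A^6: L=2 ×39, L=4 ×6
  A^4: L=1 ×34, L=3 ×85, L=5 ×1
  A^2: L=2 ×138, L=4 ×72
  A^0: L=1 ×48, L=3 ×167, L=5 ×37
  A^-2: L=2 ×91, L=4 ×109, L=6 ×10
  A^-4: L=3 ×82, L=5 ×37, L=7 ×1
  A^-6: L=4 ×40, L=6 ×5
  A^-8: L=5 ×10
  A^-10: L=6 ×1
Each group contributes A^e * Σ count * d^(L-1):
Powers of d = -A^2 - A^-2: d^2 = A^4 + 2 + A^-4; d^3 = -A^6 - 3*A^2 - 3*A^-2 - A^-6; d^4 = A^8 + 4*A^4 + 6 + 4*A^-4 + A^-8; d^5 = -A^10 - 5*A^6 - 10*A^2 - 10*A^-2 - 5*A^-6 - A^-10; d^6 = A^12 + 6*A^8 + 15*A^4 + 20 + 15*A^-4 + 6*A^-8 + A^-12.
  A^10 * (d) = -A^12 - A^8
  A^8 * (5 + 5*d^2) = 5*A^12 + 15*A^8 + 5*A^4
  A^6 * (39*d + 6*d^3) = -6*A^12 - 57*A^8 - 57*A^4 - 6
  A^4 * (34 + 85*d^2 + d^4) = A^12 + 89*A^8 + 210*A^4 + 89 + A^-4
  A^2 * (138*d + 72*d^3) = -72*A^8 - 354*A^4 - 354 - 72*A^-4
  A^0 * (48 + 167*d^2 + 37*d^4) = 37*A^8 + 315*A^4 + 604 + 315*A^-4 + 37*A^-8
  A^-2 * (91*d + 109*d^3 + 10*d^5) = -10*A^8 - 159*A^4 - 518 - 518*A^-4 - 159*A^-8 - 10*A^-12
  A^-4 * (82*d^2 + 37*d^4 + d^6) = A^8 + 43*A^4 + 245 + 406*A^-4 + 245*A^-8 + 43*A^-12 + A^-16
  A^-6 * (40*d^3 + 5*d^5) = -5*A^4 - 65 - 170*A^-4 - 170*A^-8 - 65*A^-12 - 5*A^-16
  A^-8 * (10*d^4) = 10 + 40*A^-4 + 60*A^-8 + 40*A^-12 + 10*A^-16
  A^-10 * (d^5) = -1 - 5*A^-4 - 10*A^-8 - 10*A^-12 - 5*A^-16 - A^-20
Summing the groups: <K> = -A^12 + 2*A^8 - 2*A^4 + 4 - 3*A^-4 + 3*A^-8 - 2*A^-12 + A^-16 - A^-20
Normalise by the writhe: (-A^3)^(-w) = (-A^3)^(-4) = A^-12, so f(A) = A^-12 * <K> = -1 + 2*A^-4 - 2*A^-8 + 4*A^-12 - 3*A^-16 + 3*A^-20 - 2*A^-24 + A^-28 - A^-32.
Substitute A = t^(-1/4), i.e. A^e → t^(-e/4): V(t) = -t^8 + t^7 - 2*t^6 + 3*t^5 - 3*t^4 + 4*t^3 - 2*t^2 + 2*t - 1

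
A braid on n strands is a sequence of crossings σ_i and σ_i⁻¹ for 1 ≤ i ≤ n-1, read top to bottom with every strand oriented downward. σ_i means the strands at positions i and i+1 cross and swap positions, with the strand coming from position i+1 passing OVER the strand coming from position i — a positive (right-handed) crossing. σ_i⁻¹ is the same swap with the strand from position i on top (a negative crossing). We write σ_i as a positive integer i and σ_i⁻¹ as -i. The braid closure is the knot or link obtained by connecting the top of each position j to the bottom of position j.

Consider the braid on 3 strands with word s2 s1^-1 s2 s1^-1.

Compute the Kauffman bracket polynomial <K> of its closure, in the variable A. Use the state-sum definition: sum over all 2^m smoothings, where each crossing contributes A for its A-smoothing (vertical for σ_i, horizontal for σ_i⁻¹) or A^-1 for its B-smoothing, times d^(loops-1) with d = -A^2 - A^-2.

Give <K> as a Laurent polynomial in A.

Braid: s2 s1^-1 s2 s1^-1 on 3 strands, 4 crossings.
Writhe w = (#positive) - (#negative) = 2 - 2 = 0.
Computing the Kauffman bracket via state sum. There are 2^4 = 16 states.
Smooth each crossing (0=||, 1=⌣⌢); contribution A^(Σ sign_k(1-2s_k)) * d^(L-1).
  state 0000: A-exp=+0, loops=3, term = A^0 * d^2
  state 0001: A-exp=+2, loops=2, term = A^2 * d^1
  state 0010: A-exp=-2, loops=2, term = A^-2 * d^1
  state 0011: A-exp=+0, loops=1, term = A^0 * d^0
  state 0100: A-exp=+2, loops=2, term = A^2 * d^1
  state 0101: A-exp=+4, loops=3, term = A^4 * d^2
  state 0110: A-exp=+0, loops=1, term = A^0 * d^0
  state 0111: A-exp=+2, loops=2, term = A^2 * d^1
  state 1000: A-exp=-2, loops=2, term = A^-2 * d^1
  state 1001: A-exp=+0, loops=1, term = A^0 * d^0
  state 1010: A-exp=-4, loops=3, term = A^-4 * d^2
  state 1011: A-exp=-2, loops=2, term = A^-2 * d^1
  state 1100: A-exp=+0, loops=1, term = A^0 * d^0
  state 1101: A-exp=+2, loops=2, term = A^2 * d^1
  state 1110: A-exp=-2, loops=2, term = A^-2 * d^1
  state 1111: A-exp=+0, loops=1, term = A^0 * d^0
Collect the terms by A-exponent (count of states per loop number):
Powers of d = -A^2 - A^-2: d^2 = A^4 + 2 + A^-4.
  A^4 * (d^2) = A^8 + 2*A^4 + 1
  A^2 * (4*d) = -4*A^4 - 4
  A^0 * (5 + d^2) = A^4 + 7 + A^-4
  A^-2 * (4*d) = -4 - 4*A^-4
  A^-4 * (d^2) = 1 + 2*A^-4 + A^-8
Summing the groups: <K> = A^8 - A^4 + 1 - A^-4 + A^-8

Answer: A^8 - A^4 + 1 - A^-4 + A^-8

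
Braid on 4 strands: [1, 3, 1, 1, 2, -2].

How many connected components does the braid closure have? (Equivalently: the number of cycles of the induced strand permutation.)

2

Derivation:
Track the strand permutation on 4 strands, starting from identity.
  step 1: s1 swaps positions 1,2 -> [2 1 3 4]
  step 2: s3 swaps positions 3,4 -> [2 1 4 3]
  step 3: s1 swaps positions 1,2 -> [1 2 4 3]
  step 4: s1 swaps positions 1,2 -> [2 1 4 3]
  step 5: s2 swaps positions 2,3 -> [2 4 1 3]
  step 6: s2^-1 swaps positions 2,3 -> [2 1 4 3]
Final permutation (position -> original strand): [2 1 4 3]
Closure components = cycle count of this permutation = 2.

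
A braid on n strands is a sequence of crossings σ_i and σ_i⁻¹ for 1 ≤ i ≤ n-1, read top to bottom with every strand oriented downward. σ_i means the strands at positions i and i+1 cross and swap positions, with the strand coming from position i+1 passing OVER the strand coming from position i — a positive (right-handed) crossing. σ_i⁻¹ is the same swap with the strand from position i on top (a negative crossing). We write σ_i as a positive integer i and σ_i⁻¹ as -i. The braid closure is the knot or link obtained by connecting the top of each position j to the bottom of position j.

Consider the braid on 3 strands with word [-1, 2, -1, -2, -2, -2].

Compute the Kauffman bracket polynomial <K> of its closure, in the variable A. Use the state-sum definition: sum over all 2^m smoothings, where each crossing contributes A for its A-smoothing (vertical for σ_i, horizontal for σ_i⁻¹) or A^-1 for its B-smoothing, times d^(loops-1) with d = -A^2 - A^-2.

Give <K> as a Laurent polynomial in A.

Braid: s1^-1 s2 s1^-1 s2^-1 s2^-1 s2^-1 on 3 strands, 6 crossings.
Writhe w = (#positive) - (#negative) = 1 - 5 = -4.
Enumerate smoothing states for the bracket polynomial. There are 2^6 = 64 states.
Each crossing splits two ways (0=vertical, 1=horizontal). The state's weight is A^(#A-smoothings - #B-smoothings) * d^(loops - 1).
Tabulate the states by total A-exponent and number of loops L (A-exp: L × count):
  A^6: L=4 ×1
  A^4: L=3 ×6
  A^2: L=2 ×12, L=4 ×3
  A^0: L=1 ×9, L=3 ×10, L=5 ×1
  A^-2: L=2 ×12, L=4 ×3
  A^-4: L=1 ×2, L=3 ×4
  A^-6: L=2 ×1
Each group contributes A^e * Σ count * d^(L-1):
Powers of d = -A^2 - A^-2: d^2 = A^4 + 2 + A^-4; d^3 = -A^6 - 3*A^2 - 3*A^-2 - A^-6; d^4 = A^8 + 4*A^4 + 6 + 4*A^-4 + A^-8.
  A^6 * (d^3) = -A^12 - 3*A^8 - 3*A^4 - 1
  A^4 * (6*d^2) = 6*A^8 + 12*A^4 + 6
  A^2 * (12*d + 3*d^3) = -3*A^8 - 21*A^4 - 21 - 3*A^-4
  A^0 * (9 + 10*d^2 + d^4) = A^8 + 14*A^4 + 35 + 14*A^-4 + A^-8
  A^-2 * (12*d + 3*d^3) = -3*A^4 - 21 - 21*A^-4 - 3*A^-8
  A^-4 * (2 + 4*d^2) = 4 + 10*A^-4 + 4*A^-8
  A^-6 * (d) = -A^-4 - A^-8
Summing the groups: <K> = -A^12 + A^8 - A^4 + 2 - A^-4 + A^-8

Answer: -A^12 + A^8 - A^4 + 2 - A^-4 + A^-8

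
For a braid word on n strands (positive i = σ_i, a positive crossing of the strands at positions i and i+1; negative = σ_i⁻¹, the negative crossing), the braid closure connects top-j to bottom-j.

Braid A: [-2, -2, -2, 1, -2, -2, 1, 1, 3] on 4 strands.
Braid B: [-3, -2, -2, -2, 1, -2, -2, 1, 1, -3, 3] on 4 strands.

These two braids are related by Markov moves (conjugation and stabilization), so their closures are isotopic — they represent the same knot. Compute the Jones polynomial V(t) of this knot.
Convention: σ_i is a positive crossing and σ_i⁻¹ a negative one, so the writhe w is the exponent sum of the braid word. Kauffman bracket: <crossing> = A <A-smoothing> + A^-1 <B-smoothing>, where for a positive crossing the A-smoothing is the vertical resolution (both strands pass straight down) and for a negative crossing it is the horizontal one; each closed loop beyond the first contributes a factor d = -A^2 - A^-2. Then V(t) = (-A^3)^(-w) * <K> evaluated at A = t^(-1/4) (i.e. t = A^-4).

Markov-equivalent braids have isotopic closures, hence identical knot invariants. Strip the Markov moves from each word to reach a common short braid β, then compute V(t) once on β.
Braid A: s2^-1 s2^-1 s2^-1 s1 s2^-1 s2^-1 s1 s1 s3 on 4 strands reduces by inverse Markov moves (closure unchanged at each step):
  Destabilize: the word has the form β·s3 where s3 occurs only as the final letter (β ∈ B_3); drop it and the last strand → 3 strands.
Reduced to β = s2^-1 s2^-1 s2^-1 s1 s2^-1 s2^-1 s1 s1 on 3 strands, 8 crossings.
Braid B: s3^-1 s2^-1 s2^-1 s2^-1 s1 s2^-1 s2^-1 s1 s1 s3^-1 s3 on 4 strands reduces by inverse Markov moves (closure unchanged at each step):
  Deconjugate: the word is γ·β·γ⁻¹ with γ = s3^-1 (prefix) and γ⁻¹ = s3 (suffix); strip both.
  Destabilize: the word has the form β·s3^-1 where s3^-1 occurs only as the final letter (β ∈ B_3); drop it and the last strand → 3 strands.
Reduced to β = s2^-1 s2^-1 s2^-1 s1 s2^-1 s2^-1 s1 s1 on 3 strands, 8 crossings.
Both give the same β = s2^-1 s2^-1 s2^-1 s1 s2^-1 s2^-1 s1 s1 on 3 strands, so one state sum suffices:
Braid: s2^-1 s2^-1 s2^-1 s1 s2^-1 s2^-1 s1 s1 on 3 strands, 8 crossings.
Writhe w = (#positive) - (#negative) = 3 - 5 = -2.
State-sum expansion of <K>. There are 2^8 = 256 states.
Each crossing splits two ways (0=vertical, 1=horizontal). The state's weight is A^(#A-smoothings - #B-smoothings) * d^(loops - 1).
Tabulate the states by total A-exponent and number of loops L (A-exp: L × count):
  A^8: L=6 ×1
  A^6: L=5 ×8
  A^4: L=4 ×27, L=6 ×1
  A^2: L=3 ×50, L=5 ×6
  A^0: L=2 ×53, L=4 ×17
  A^-2: L=1 ×27, L=3 ×28, L=5 ×1
  A^-4: L=2 ×24, L=4 ×4
  A^-6: L=3 ×8
  A^-8: L=4 ×1
Each group contributes A^e * Σ count * d^(L-1):
Powers of d = -A^2 - A^-2: d^2 = A^4 + 2 + A^-4; d^3 = -A^6 - 3*A^2 - 3*A^-2 - A^-6; d^4 = A^8 + 4*A^4 + 6 + 4*A^-4 + A^-8; d^5 = -A^10 - 5*A^6 - 10*A^2 - 10*A^-2 - 5*A^-6 - A^-10.
  A^8 * (d^5) = -A^18 - 5*A^14 - 10*A^10 - 10*A^6 - 5*A^2 - A^-2
  A^6 * (8*d^4) = 8*A^14 + 32*A^10 + 48*A^6 + 32*A^2 + 8*A^-2
  A^4 * (27*d^3 + d^5) = -A^14 - 32*A^10 - 91*A^6 - 91*A^2 - 32*A^-2 - A^-6
  A^2 * (50*d^2 + 6*d^4) = 6*A^10 + 74*A^6 + 136*A^2 + 74*A^-2 + 6*A^-6
  A^0 * (53*d + 17*d^3) = -17*A^6 - 104*A^2 - 104*A^-2 - 17*A^-6
  A^-2 * (27 + 28*d^2 + d^4) = A^6 + 32*A^2 + 89*A^-2 + 32*A^-6 + A^-10
  A^-4 * (24*d + 4*d^3) = -4*A^2 - 36*A^-2 - 36*A^-6 - 4*A^-10
  A^-6 * (8*d^2) = 8*A^-2 + 16*A^-6 + 8*A^-10
  A^-8 * (d^3) = -A^-2 - 3*A^-6 - 3*A^-10 - A^-14
Summing the groups: <K> = -A^18 + 2*A^14 - 4*A^10 + 5*A^6 - 4*A^2 + 5*A^-2 - 3*A^-6 + 2*A^-10 - A^-14
Normalise by the writhe: (-A^3)^(-w) = (-A^3)^(2) = A^6, so f(A) = A^6 * <K> = -A^24 + 2*A^20 - 4*A^16 + 5*A^12 - 4*A^8 + 5*A^4 - 3 + 2*A^-4 - A^-8.
Substitute A = t^(-1/4), i.e. A^e → t^(-e/4): V(t) = -t^2 + 2*t - 3 + 5*t^-1 - 4*t^-2 + 5*t^-3 - 4*t^-4 + 2*t^-5 - t^-6

Answer: -t^2 + 2*t - 3 + 5*t^-1 - 4*t^-2 + 5*t^-3 - 4*t^-4 + 2*t^-5 - t^-6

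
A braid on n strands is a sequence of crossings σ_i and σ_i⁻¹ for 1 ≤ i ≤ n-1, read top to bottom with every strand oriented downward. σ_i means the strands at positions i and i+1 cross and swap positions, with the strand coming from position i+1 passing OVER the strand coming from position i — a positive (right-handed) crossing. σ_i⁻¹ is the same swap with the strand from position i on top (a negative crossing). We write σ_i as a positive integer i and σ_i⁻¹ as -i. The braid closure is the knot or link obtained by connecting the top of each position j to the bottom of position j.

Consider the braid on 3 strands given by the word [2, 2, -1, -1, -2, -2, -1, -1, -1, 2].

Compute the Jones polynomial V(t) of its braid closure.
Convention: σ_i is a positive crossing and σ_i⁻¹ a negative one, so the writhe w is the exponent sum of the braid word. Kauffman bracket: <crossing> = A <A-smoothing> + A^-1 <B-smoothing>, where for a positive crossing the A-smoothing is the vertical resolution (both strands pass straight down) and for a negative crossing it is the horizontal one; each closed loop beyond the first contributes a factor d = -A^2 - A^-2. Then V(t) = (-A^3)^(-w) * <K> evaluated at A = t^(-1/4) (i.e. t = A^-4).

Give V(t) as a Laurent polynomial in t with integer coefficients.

Braid: s2 s2 s1^-1 s1^-1 s2^-1 s2^-1 s1^-1 s1^-1 s1^-1 s2 on 3 strands, 10 crossings.
Writhe w = (#positive) - (#negative) = 3 - 7 = -4.
State-sum expansion of <K>. There are 2^10 = 1024 states.
Each crossing splits two ways (0=vertical, 1=horizontal). The state's weight is A^(#A-smoothings - #B-smoothings) * d^(loops - 1).
Tabulate the states by total A-exponent and number of loops L (A-exp: L × count):
  A^10: L=6 ×1
  A^8: L=5 ×10
  A^6: L=4 ×41, L=6 ×4
  A^4: L=3 ×87, L=5 ×32, L=7 ×1
  A^2: L=2 ×97, L=4 ×100, L=6 ×13
  A^0: L=1 ×46, L=3 ×152, L=5 ×52, L=7 ×2
  A^-2: L=2 ×103, L=4 ×96, L=6 ×11
  A^-4: L=1 ×15, L=3 ×79, L=5 ×26
  A^-6: L=2 ×18, L=4 ×26, L=6 ×1
  A^-8: L=3 ×8, L=5 ×2
  A^-10: L=4 ×1
Each group contributes A^e * Σ count * d^(L-1):
Powers of d = -A^2 - A^-2: d^2 = A^4 + 2 + A^-4; d^3 = -A^6 - 3*A^2 - 3*A^-2 - A^-6; d^4 = A^8 + 4*A^4 + 6 + 4*A^-4 + A^-8; d^5 = -A^10 - 5*A^6 - 10*A^2 - 10*A^-2 - 5*A^-6 - A^-10; d^6 = A^12 + 6*A^8 + 15*A^4 + 20 + 15*A^-4 + 6*A^-8 + A^-12.
  A^10 * (d^5) = -A^20 - 5*A^16 - 10*A^12 - 10*A^8 - 5*A^4 - 1
  A^8 * (10*d^4) = 10*A^16 + 40*A^12 + 60*A^8 + 40*A^4 + 10
  A^6 * (41*d^3 + 4*d^5) = -4*A^16 - 61*A^12 - 163*A^8 - 163*A^4 - 61 - 4*A^-4
  A^4 * (87*d^2 + 32*d^4 + d^6) = A^16 + 38*A^12 + 230*A^8 + 386*A^4 + 230 + 38*A^-4 + A^-8
  A^2 * (97*d + 100*d^3 + 13*d^5) = -13*A^12 - 165*A^8 - 527*A^4 - 527 - 165*A^-4 - 13*A^-8
  A^0 * (46 + 152*d^2 + 52*d^4 + 2*d^6) = 2*A^12 + 64*A^8 + 390*A^4 + 702 + 390*A^-4 + 64*A^-8 + 2*A^-12
  A^-2 * (103*d + 96*d^3 + 11*d^5) = -11*A^8 - 151*A^4 - 501 - 501*A^-4 - 151*A^-8 - 11*A^-12
  A^-4 * (15 + 79*d^2 + 26*d^4) = 26*A^4 + 183 + 329*A^-4 + 183*A^-8 + 26*A^-12
  A^-6 * (18*d + 26*d^3 + d^5) = -A^4 - 31 - 106*A^-4 - 106*A^-8 - 31*A^-12 - A^-16
  A^-8 * (8*d^2 + 2*d^4) = 2 + 16*A^-4 + 28*A^-8 + 16*A^-12 + 2*A^-16
  A^-10 * (d^3) = -A^-4 - 3*A^-8 - 3*A^-12 - A^-16
Summing the groups: <K> = -A^20 + 2*A^16 - 4*A^12 + 5*A^8 - 5*A^4 + 6 - 4*A^-4 + 3*A^-8 - A^-12
Normalise by the writhe: (-A^3)^(-w) = (-A^3)^(4) = A^12, so f(A) = A^12 * <K> = -A^32 + 2*A^28 - 4*A^24 + 5*A^20 - 5*A^16 + 6*A^12 - 4*A^8 + 3*A^4 - 1.
Substitute A = t^(-1/4), i.e. A^e → t^(-e/4): V(t) = -1 + 3*t^-1 - 4*t^-2 + 6*t^-3 - 5*t^-4 + 5*t^-5 - 4*t^-6 + 2*t^-7 - t^-8

Answer: -1 + 3*t^-1 - 4*t^-2 + 6*t^-3 - 5*t^-4 + 5*t^-5 - 4*t^-6 + 2*t^-7 - t^-8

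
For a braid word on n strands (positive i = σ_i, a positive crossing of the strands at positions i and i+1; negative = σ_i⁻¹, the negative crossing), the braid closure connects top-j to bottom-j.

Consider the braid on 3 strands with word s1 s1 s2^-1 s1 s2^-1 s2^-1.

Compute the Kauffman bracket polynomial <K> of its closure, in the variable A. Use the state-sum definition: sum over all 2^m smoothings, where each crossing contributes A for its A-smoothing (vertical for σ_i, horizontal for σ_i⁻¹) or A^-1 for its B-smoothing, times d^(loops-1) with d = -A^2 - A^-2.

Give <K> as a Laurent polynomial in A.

Braid: s1 s1 s2^-1 s1 s2^-1 s2^-1 on 3 strands, 6 crossings.
Writhe w = (#positive) - (#negative) = 3 - 3 = 0.
Enumerate smoothing states for the bracket polynomial. There are 2^6 = 64 states.
For each crossing: s=0 is the vertical smoothing, s=1 horizontal. Crossing k contributes A^(sign_k * (1 - 2*s_k)); loop factor d = -A^2 - A^-2.
Tabulate the states by total A-exponent and number of loops L (A-exp: L × count):
  A^6: L=4 ×1
  A^4: L=3 ×6
  A^2: L=2 ×14, L=4 ×1
  A^0: L=1 ×13, L=3 ×7
  A^-2: L=2 ×14, L=4 ×1
  A^-4: L=3 ×6
  A^-6: L=4 ×1
Each group contributes A^e * Σ count * d^(L-1):
Powers of d = -A^2 - A^-2: d^2 = A^4 + 2 + A^-4; d^3 = -A^6 - 3*A^2 - 3*A^-2 - A^-6.
  A^6 * (d^3) = -A^12 - 3*A^8 - 3*A^4 - 1
  A^4 * (6*d^2) = 6*A^8 + 12*A^4 + 6
  A^2 * (14*d + d^3) = -A^8 - 17*A^4 - 17 - A^-4
  A^0 * (13 + 7*d^2) = 7*A^4 + 27 + 7*A^-4
  A^-2 * (14*d + d^3) = -A^4 - 17 - 17*A^-4 - A^-8
  A^-4 * (6*d^2) = 6 + 12*A^-4 + 6*A^-8
  A^-6 * (d^3) = -1 - 3*A^-4 - 3*A^-8 - A^-12
Summing the groups: <K> = -A^12 + 2*A^8 - 2*A^4 + 3 - 2*A^-4 + 2*A^-8 - A^-12

Answer: -A^12 + 2*A^8 - 2*A^4 + 3 - 2*A^-4 + 2*A^-8 - A^-12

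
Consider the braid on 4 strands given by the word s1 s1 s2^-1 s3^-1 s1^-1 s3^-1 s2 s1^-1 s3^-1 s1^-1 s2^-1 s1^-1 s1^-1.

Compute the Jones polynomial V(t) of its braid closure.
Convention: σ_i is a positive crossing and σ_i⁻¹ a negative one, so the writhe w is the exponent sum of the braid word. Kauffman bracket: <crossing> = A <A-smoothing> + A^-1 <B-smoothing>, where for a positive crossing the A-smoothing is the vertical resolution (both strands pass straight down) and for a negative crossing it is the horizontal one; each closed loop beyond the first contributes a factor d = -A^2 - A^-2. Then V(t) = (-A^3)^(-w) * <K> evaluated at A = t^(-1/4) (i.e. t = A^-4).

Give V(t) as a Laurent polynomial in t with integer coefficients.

t^-2 - 2*t^-3 + 5*t^-4 - 5*t^-5 + 6*t^-6 - 6*t^-7 + 4*t^-8 - 3*t^-9 + t^-10

Derivation:
The presented braid s1 s1 s2^-1 s3^-1 s1^-1 s3^-1 s2 s1^-1 s3^-1 s1^-1 s2^-1 s1^-1 s1^-1 on 4 strands reduces by inverse Markov moves (closure unchanged at each step):
  Deconjugate: the word is γ·β·γ⁻¹ with γ = s1 s1 (prefix) and γ⁻¹ = s1^-1 s1^-1 (suffix); strip both.
Reduced to β = s2^-1 s3^-1 s1^-1 s3^-1 s2 s1^-1 s3^-1 s1^-1 s2^-1 on 4 strands, 9 crossings.
Compute on β:
Braid: s2^-1 s3^-1 s1^-1 s3^-1 s2 s1^-1 s3^-1 s1^-1 s2^-1 on 4 strands, 9 crossings.
Writhe w = (#positive) - (#negative) = 1 - 8 = -7.
Computing the Kauffman bracket via state sum. There are 2^9 = 512 states.
For each crossing: s=0 is the vertical smoothing, s=1 horizontal. Crossing k contributes A^(sign_k * (1 - 2*s_k)); loop factor d = -A^2 - A^-2.
Tabulate the states by total A-exponent and number of loops L (A-exp: L × count):
  A^9: L=6 ×1
  A^7: L=5 ×9
  A^5: L=4 ×35, L=6 ×1
  A^3: L=3 ×74, L=5 ×10
  A^1: L=2 ×85, L=4 ×41
  A^-1: L=1 ×42, L=3 ×80, L=5 ×4
  A^-3: L=2 ×65, L=4 ×19
  A^-5: L=1 ×9, L=3 ×26, L=5 ×1
  A^-7: L=2 ×6, L=4 ×3
  A^-9: L=3 ×1
Each group contributes A^e * Σ count * d^(L-1):
Powers of d = -A^2 - A^-2: d^2 = A^4 + 2 + A^-4; d^3 = -A^6 - 3*A^2 - 3*A^-2 - A^-6; d^4 = A^8 + 4*A^4 + 6 + 4*A^-4 + A^-8; d^5 = -A^10 - 5*A^6 - 10*A^2 - 10*A^-2 - 5*A^-6 - A^-10.
  A^9 * (d^5) = -A^19 - 5*A^15 - 10*A^11 - 10*A^7 - 5*A^3 - A^-1
  A^7 * (9*d^4) = 9*A^15 + 36*A^11 + 54*A^7 + 36*A^3 + 9*A^-1
  A^5 * (35*d^3 + d^5) = -A^15 - 40*A^11 - 115*A^7 - 115*A^3 - 40*A^-1 - A^-5
  A^3 * (74*d^2 + 10*d^4) = 10*A^11 + 114*A^7 + 208*A^3 + 114*A^-1 + 10*A^-5
  A^1 * (85*d + 41*d^3) = -41*A^7 - 208*A^3 - 208*A^-1 - 41*A^-5
  A^-1 * (42 + 80*d^2 + 4*d^4) = 4*A^7 + 96*A^3 + 226*A^-1 + 96*A^-5 + 4*A^-9
  A^-3 * (65*d + 19*d^3) = -19*A^3 - 122*A^-1 - 122*A^-5 - 19*A^-9
  A^-5 * (9 + 26*d^2 + d^4) = A^3 + 30*A^-1 + 67*A^-5 + 30*A^-9 + A^-13
  A^-7 * (6*d + 3*d^3) = -3*A^-1 - 15*A^-5 - 15*A^-9 - 3*A^-13
  A^-9 * (d^2) = A^-5 + 2*A^-9 + A^-13
Summing the groups: <K> = -A^19 + 3*A^15 - 4*A^11 + 6*A^7 - 6*A^3 + 5*A^-1 - 5*A^-5 + 2*A^-9 - A^-13
Normalise by the writhe: (-A^3)^(-w) = (-A^3)^(7) = -A^21, so f(A) = -A^21 * <K> = A^40 - 3*A^36 + 4*A^32 - 6*A^28 + 6*A^24 - 5*A^20 + 5*A^16 - 2*A^12 + A^8.
Substitute A = t^(-1/4), i.e. A^e → t^(-e/4): V(t) = t^-2 - 2*t^-3 + 5*t^-4 - 5*t^-5 + 6*t^-6 - 6*t^-7 + 4*t^-8 - 3*t^-9 + t^-10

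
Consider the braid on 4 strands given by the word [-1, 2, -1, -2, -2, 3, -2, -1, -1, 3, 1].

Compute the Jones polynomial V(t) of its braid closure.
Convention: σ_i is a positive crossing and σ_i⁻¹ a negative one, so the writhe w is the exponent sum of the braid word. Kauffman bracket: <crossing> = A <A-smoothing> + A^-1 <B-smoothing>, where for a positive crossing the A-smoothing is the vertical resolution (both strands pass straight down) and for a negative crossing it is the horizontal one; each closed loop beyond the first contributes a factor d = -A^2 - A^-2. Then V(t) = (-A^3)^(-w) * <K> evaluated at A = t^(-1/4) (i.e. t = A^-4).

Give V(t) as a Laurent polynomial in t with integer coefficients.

The presented braid s1^-1 s2 s1^-1 s2^-1 s2^-1 s3 s2^-1 s1^-1 s1^-1 s3 s1 on 4 strands reduces by inverse Markov moves (closure unchanged at each step):
  Deconjugate: the word is γ·β·γ⁻¹ with γ = s1^-1 (prefix) and γ⁻¹ = s1 (suffix); strip both.
Reduced to β = s2 s1^-1 s2^-1 s2^-1 s3 s2^-1 s1^-1 s1^-1 s3 on 4 strands, 9 crossings.
Compute on β:
Braid: s2 s1^-1 s2^-1 s2^-1 s3 s2^-1 s1^-1 s1^-1 s3 on 4 strands, 9 crossings.
Writhe w = (#positive) - (#negative) = 3 - 6 = -3.
State-sum expansion of <K>. There are 2^9 = 512 states.
For each crossing: s=0 is the vertical smoothing, s=1 horizontal. Crossing k contributes A^(sign_k * (1 - 2*s_k)); loop factor d = -A^2 - A^-2.
Tabulate the states by total A-exponent and number of loops L (A-exp: L × count):
  A^9: L=6 ×1
  A^7: L=5 ×9
  A^5: L=4 ×35, L=6 ×1
  A^3: L=3 ×73, L=5 ×11
  A^1: L=2 ×82, L=4 ×43, L=6 ×1
  A^-1: L=1 ×40, L=3 ×79, L=5 ×7
  A^-3: L=2 ×63, L=4 ×21
  A^-5: L=1 ×9, L=3 ×26, L=5 ×1
  A^-7: L=2 ×6, L=4 ×3
  A^-9: L=3 ×1
Each group contributes A^e * Σ count * d^(L-1):
Powers of d = -A^2 - A^-2: d^2 = A^4 + 2 + A^-4; d^3 = -A^6 - 3*A^2 - 3*A^-2 - A^-6; d^4 = A^8 + 4*A^4 + 6 + 4*A^-4 + A^-8; d^5 = -A^10 - 5*A^6 - 10*A^2 - 10*A^-2 - 5*A^-6 - A^-10.
  A^9 * (d^5) = -A^19 - 5*A^15 - 10*A^11 - 10*A^7 - 5*A^3 - A^-1
  A^7 * (9*d^4) = 9*A^15 + 36*A^11 + 54*A^7 + 36*A^3 + 9*A^-1
  A^5 * (35*d^3 + d^5) = -A^15 - 40*A^11 - 115*A^7 - 115*A^3 - 40*A^-1 - A^-5
  A^3 * (73*d^2 + 11*d^4) = 11*A^11 + 117*A^7 + 212*A^3 + 117*A^-1 + 11*A^-5
  A^1 * (82*d + 43*d^3 + d^5) = -A^11 - 48*A^7 - 221*A^3 - 221*A^-1 - 48*A^-5 - A^-9
  A^-1 * (40 + 79*d^2 + 7*d^4) = 7*A^7 + 107*A^3 + 240*A^-1 + 107*A^-5 + 7*A^-9
  A^-3 * (63*d + 21*d^3) = -21*A^3 - 126*A^-1 - 126*A^-5 - 21*A^-9
  A^-5 * (9 + 26*d^2 + d^4) = A^3 + 30*A^-1 + 67*A^-5 + 30*A^-9 + A^-13
  A^-7 * (6*d + 3*d^3) = -3*A^-1 - 15*A^-5 - 15*A^-9 - 3*A^-13
  A^-9 * (d^2) = A^-5 + 2*A^-9 + A^-13
Summing the groups: <K> = -A^19 + 3*A^15 - 4*A^11 + 5*A^7 - 6*A^3 + 5*A^-1 - 4*A^-5 + 2*A^-9 - A^-13
Normalise by the writhe: (-A^3)^(-w) = (-A^3)^(3) = -A^9, so f(A) = -A^9 * <K> = A^28 - 3*A^24 + 4*A^20 - 5*A^16 + 6*A^12 - 5*A^8 + 4*A^4 - 2 + A^-4.
Substitute A = t^(-1/4), i.e. A^e → t^(-e/4): V(t) = t - 2 + 4*t^-1 - 5*t^-2 + 6*t^-3 - 5*t^-4 + 4*t^-5 - 3*t^-6 + t^-7

Answer: t - 2 + 4*t^-1 - 5*t^-2 + 6*t^-3 - 5*t^-4 + 4*t^-5 - 3*t^-6 + t^-7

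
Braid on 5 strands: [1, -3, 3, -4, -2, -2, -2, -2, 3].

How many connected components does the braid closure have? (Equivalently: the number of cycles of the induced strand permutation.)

Track the strand permutation on 5 strands, starting from identity.
  step 1: s1 swaps positions 1,2 -> [2 1 3 4 5]
  step 2: s3^-1 swaps positions 3,4 -> [2 1 4 3 5]
  step 3: s3 swaps positions 3,4 -> [2 1 3 4 5]
  step 4: s4^-1 swaps positions 4,5 -> [2 1 3 5 4]
  step 5: s2^-1 swaps positions 2,3 -> [2 3 1 5 4]
  step 6: s2^-1 swaps positions 2,3 -> [2 1 3 5 4]
  step 7: s2^-1 swaps positions 2,3 -> [2 3 1 5 4]
  step 8: s2^-1 swaps positions 2,3 -> [2 1 3 5 4]
  step 9: s3 swaps positions 3,4 -> [2 1 5 3 4]
Final permutation (position -> original strand): [2 1 5 3 4]
Closure components = cycle count of this permutation = 2.

Answer: 2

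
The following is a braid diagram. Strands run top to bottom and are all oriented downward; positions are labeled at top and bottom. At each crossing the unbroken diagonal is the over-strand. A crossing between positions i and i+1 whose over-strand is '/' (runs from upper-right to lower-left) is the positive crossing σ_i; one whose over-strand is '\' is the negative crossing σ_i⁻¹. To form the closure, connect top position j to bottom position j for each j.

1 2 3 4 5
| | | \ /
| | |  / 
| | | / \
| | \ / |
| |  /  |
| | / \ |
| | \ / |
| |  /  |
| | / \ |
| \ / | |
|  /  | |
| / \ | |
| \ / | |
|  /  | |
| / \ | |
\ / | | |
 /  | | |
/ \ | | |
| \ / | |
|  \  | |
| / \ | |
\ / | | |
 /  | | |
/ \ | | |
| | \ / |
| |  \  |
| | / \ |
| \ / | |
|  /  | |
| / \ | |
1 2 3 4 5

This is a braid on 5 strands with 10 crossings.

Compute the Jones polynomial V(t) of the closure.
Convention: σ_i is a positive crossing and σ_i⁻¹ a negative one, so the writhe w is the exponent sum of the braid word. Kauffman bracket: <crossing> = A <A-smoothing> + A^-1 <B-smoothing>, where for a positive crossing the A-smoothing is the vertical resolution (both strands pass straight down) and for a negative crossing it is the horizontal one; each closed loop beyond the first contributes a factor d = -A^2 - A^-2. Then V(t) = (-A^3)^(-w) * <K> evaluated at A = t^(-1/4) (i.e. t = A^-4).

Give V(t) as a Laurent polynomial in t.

-t^8 + t^7 - 2*t^6 + 3*t^5 - 2*t^4 + 3*t^3 - 2*t^2 + t

Derivation:
Reading the diagram top to bottom ('/'-over between positions i,i+1 = s_i, '\'-over = s_i^-1): braid word = s4 s3 s3 s2 s2 s1 s2^-1 s1 s3^-1 s2.
Braid: s4 s3 s3 s2 s2 s1 s2^-1 s1 s3^-1 s2 on 5 strands, 10 crossings.
Writhe w = (#positive) - (#negative) = 8 - 2 = 6.
State-sum expansion of <K>. There are 2^10 = 1024 states.
Smooth each crossing (0=||, 1=⌣⌢); contribution A^(Σ sign_k(1-2s_k)) * d^(L-1).
Tabulate the states by total A-exponent and number of loops L (A-exp: L × count):
  A^10: L=3 ×1
  A^8: L=2 ×3, L=4 ×7
  A^6: L=1 ×2, L=3 ×29, L=5 ×14
  A^4: L=2 ×39, L=4 ×72, L=6 ×9
  A^2: L=1 ×17, L=3 ×137, L=5 ×54, L=7 ×2
  A^0: L=2 ×109, L=4 ×128, L=6 ×15
  A^-2: L=1 ×30, L=3 ×132, L=5 ×47, L=7 ×1
  A^-4: L=2 ×49, L=4 ×65, L=6 ×6
  A^-6: L=3 ×31, L=5 ×14
  A^-8: L=4 ×9, L=6 ×1
  A^-10: L=5 ×1
Each group contributes A^e * Σ count * d^(L-1):
Powers of d = -A^2 - A^-2: d^2 = A^4 + 2 + A^-4; d^3 = -A^6 - 3*A^2 - 3*A^-2 - A^-6; d^4 = A^8 + 4*A^4 + 6 + 4*A^-4 + A^-8; d^5 = -A^10 - 5*A^6 - 10*A^2 - 10*A^-2 - 5*A^-6 - A^-10; d^6 = A^12 + 6*A^8 + 15*A^4 + 20 + 15*A^-4 + 6*A^-8 + A^-12.
  A^10 * (d^2) = A^14 + 2*A^10 + A^6
  A^8 * (3*d + 7*d^3) = -7*A^14 - 24*A^10 - 24*A^6 - 7*A^2
  A^6 * (2 + 29*d^2 + 14*d^4) = 14*A^14 + 85*A^10 + 144*A^6 + 85*A^2 + 14*A^-2
  A^4 * (39*d + 72*d^3 + 9*d^5) = -9*A^14 - 117*A^10 - 345*A^6 - 345*A^2 - 117*A^-2 - 9*A^-6
  A^2 * (17 + 137*d^2 + 54*d^4 + 2*d^6) = 2*A^14 + 66*A^10 + 383*A^6 + 655*A^2 + 383*A^-2 + 66*A^-6 + 2*A^-10
  A^0 * (109*d + 128*d^3 + 15*d^5) = -15*A^10 - 203*A^6 - 643*A^2 - 643*A^-2 - 203*A^-6 - 15*A^-10
  A^-2 * (30 + 132*d^2 + 47*d^4 + d^6) = A^10 + 53*A^6 + 335*A^2 + 596*A^-2 + 335*A^-6 + 53*A^-10 + A^-14
  A^-4 * (49*d + 65*d^3 + 6*d^5) = -6*A^6 - 95*A^2 - 304*A^-2 - 304*A^-6 - 95*A^-10 - 6*A^-14
  A^-6 * (31*d^2 + 14*d^4) = 14*A^2 + 87*A^-2 + 146*A^-6 + 87*A^-10 + 14*A^-14
  A^-8 * (9*d^3 + d^5) = -A^2 - 14*A^-2 - 37*A^-6 - 37*A^-10 - 14*A^-14 - A^-18
  A^-10 * (d^4) = A^-2 + 4*A^-6 + 6*A^-10 + 4*A^-14 + A^-18
Summing the groups: <K> = A^14 - 2*A^10 + 3*A^6 - 2*A^2 + 3*A^-2 - 2*A^-6 + A^-10 - A^-14
Normalise by the writhe: (-A^3)^(-w) = (-A^3)^(-6) = A^-18, so f(A) = A^-18 * <K> = A^-4 - 2*A^-8 + 3*A^-12 - 2*A^-16 + 3*A^-20 - 2*A^-24 + A^-28 - A^-32.
Substitute A = t^(-1/4), i.e. A^e → t^(-e/4): V(t) = -t^8 + t^7 - 2*t^6 + 3*t^5 - 2*t^4 + 3*t^3 - 2*t^2 + t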